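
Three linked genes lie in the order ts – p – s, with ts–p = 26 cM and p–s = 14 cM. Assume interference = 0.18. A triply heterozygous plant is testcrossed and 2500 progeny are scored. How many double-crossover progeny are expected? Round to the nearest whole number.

Map distances give recombination frequencies of 0.260 and 0.140 for the two intervals.
With interference 0.18 (so coincidence = 0.82), expected double-crossover frequency = 0.260 × 0.140 × 0.82 = 0.02985.
Expected number = 0.02985 × 2500 = 74.62 ≈ 75.

75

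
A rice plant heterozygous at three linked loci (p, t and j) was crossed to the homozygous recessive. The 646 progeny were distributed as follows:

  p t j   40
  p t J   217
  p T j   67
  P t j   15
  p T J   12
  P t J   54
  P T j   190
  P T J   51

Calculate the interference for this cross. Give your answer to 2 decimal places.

The two most frequent reciprocal classes, P T j and p t J, are the parental types, so the F1 was P T j / p t J.
The two rarest classes, P t j and p T J, are the double crossovers. Comparing them with the parentals, only the t allele has switched, so t is the middle locus and the order is p – t – j.
p–t: (121 + 27)/646 = 0.2291; t–j: (91 + 27)/646 = 0.1827.
Expected DCO frequency = 0.2291 × 0.1827 ≈ 0.04186; observed = 27/646 ≈ 0.04180.
Coefficient of coincidence = 0.04180/0.04186 ≈ 1.00; interference = 1 − 1.00 = 0.00.

0.00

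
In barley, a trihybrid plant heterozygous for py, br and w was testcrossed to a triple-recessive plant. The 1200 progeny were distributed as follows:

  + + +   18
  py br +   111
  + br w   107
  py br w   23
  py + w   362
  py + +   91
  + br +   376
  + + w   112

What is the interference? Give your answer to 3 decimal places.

0.220

The two most frequent reciprocal classes, + br + and py + w, are the parental types, so the F1 was + br + / py + w.
The two rarest classes, + + + and py br w, are the double crossovers. Comparing them with the parentals, only the br allele has switched, so br is the middle locus and the order is w – br – py.
w–br: (198 + 41)/1200 = 0.1992; br–py: (223 + 41)/1200 = 0.2200.
Expected DCO frequency = 0.1992 × 0.2200 ≈ 0.04382; observed = 41/1200 ≈ 0.03417.
Coefficient of coincidence = 0.03417/0.04382 ≈ 0.780; interference = 1 − 0.780 = 0.220.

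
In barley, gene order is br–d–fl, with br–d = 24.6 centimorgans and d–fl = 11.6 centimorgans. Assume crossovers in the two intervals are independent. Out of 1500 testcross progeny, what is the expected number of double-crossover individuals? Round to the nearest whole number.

43

Map distances give recombination frequencies of 0.246 and 0.116 for the two intervals.
With no interference, expected double-crossover frequency = 0.246 × 0.116 = 0.02854.
Expected number = 0.02854 × 1500 = 42.80 ≈ 43.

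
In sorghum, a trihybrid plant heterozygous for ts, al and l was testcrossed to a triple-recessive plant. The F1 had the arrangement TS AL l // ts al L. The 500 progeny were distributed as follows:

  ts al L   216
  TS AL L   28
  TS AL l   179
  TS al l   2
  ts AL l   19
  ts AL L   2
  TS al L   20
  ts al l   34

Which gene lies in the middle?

The two rarest classes, TS al l and ts AL L, are the double crossovers. Comparing them with the parentals, only the al allele has switched, so al is the middle locus and the order is l – al – ts.

al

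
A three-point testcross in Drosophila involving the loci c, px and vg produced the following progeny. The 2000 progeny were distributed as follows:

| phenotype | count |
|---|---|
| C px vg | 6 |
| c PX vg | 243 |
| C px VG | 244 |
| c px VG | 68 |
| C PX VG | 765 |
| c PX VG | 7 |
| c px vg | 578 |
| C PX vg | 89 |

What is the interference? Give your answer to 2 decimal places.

0.69

The two most frequent reciprocal classes, c px vg and C PX VG, are the parental types, so the F1 was c px vg / C PX VG.
The two rarest classes, C px vg and c PX VG, are the double crossovers. Comparing them with the parentals, only the c allele has switched, so c is the middle locus and the order is px – c – vg.
px–c: (487 + 13)/2000 = 0.2500; c–vg: (157 + 13)/2000 = 0.0850.
Expected DCO frequency = 0.2500 × 0.0850 ≈ 0.02125; observed = 13/2000 ≈ 0.00650.
Coefficient of coincidence = 0.00650/0.02125 ≈ 0.31; interference = 1 − 0.31 = 0.69.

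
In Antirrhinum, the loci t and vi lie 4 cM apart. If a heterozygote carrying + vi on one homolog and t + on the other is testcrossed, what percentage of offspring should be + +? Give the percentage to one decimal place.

2.0%

A map distance of 4 cM corresponds to a recombination frequency of 0.040.
The F1 is + vi / t +, so + + is a recombinant gamete class with expected frequency r/2 = 0.040/2 = 0.0200.
That is 0.0200 = 2.0% of the progeny.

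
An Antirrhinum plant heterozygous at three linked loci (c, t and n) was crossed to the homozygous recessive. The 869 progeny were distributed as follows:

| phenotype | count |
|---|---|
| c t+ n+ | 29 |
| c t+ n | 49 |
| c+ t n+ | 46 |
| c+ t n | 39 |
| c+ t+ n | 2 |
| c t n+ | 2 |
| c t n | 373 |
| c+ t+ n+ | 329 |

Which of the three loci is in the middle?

n

The two most frequent reciprocal classes, c t n and c+ t+ n+, are the parental types, so the F1 was c t n / c+ t+ n+.
The two rarest classes, c t n+ and c+ t+ n, are the double crossovers. Comparing them with the parentals, only the n allele has switched, so n is the middle locus and the order is t – n – c.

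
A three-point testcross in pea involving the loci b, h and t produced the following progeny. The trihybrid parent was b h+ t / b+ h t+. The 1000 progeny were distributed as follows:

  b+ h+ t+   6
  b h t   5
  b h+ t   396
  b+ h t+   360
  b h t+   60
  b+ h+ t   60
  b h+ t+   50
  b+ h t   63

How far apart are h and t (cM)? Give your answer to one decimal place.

The two rarest classes, b h t and b+ h+ t+, are the double crossovers. Comparing them with the parentals, only the h allele has switched, so h is the middle locus and the order is t – h – b.
Crossovers in the t–h interval produce the single-crossover classes b h+ t+ and b+ h t (50 + 63 = 113) plus the double crossovers (11).
RF(t–h) = (113 + 11) / 1000 = 124/1000 = 0.1240 → 12.4 cM.

12.4 cM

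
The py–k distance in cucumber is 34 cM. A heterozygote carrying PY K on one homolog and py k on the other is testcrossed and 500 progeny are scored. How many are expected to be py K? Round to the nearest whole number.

A map distance of 34 cM corresponds to a recombination frequency of 0.340.
The F1 is PY K / py k, so py K is a recombinant gamete class with expected frequency r/2 = 0.340/2 = 0.1700.
Expected number = 0.1700 × 500 = 85.00 ≈ 85.

85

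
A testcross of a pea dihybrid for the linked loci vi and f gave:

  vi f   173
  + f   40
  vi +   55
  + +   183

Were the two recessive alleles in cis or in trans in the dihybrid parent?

The two most frequent classes are + + (183) and vi f (173); these are the parental (non-recombinant) types.
So the F1 carried + + on one chromosome and vi f on the other — the recessive alleles are on the same chromosome (cis / coupling).

cis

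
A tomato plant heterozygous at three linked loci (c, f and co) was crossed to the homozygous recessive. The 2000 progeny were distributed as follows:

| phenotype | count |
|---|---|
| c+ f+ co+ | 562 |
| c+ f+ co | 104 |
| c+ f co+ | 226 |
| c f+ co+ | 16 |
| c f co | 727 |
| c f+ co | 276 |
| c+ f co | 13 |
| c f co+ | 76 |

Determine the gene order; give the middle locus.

The two most frequent reciprocal classes, c f co and c+ f+ co+, are the parental types, so the F1 was c f co / c+ f+ co+.
The two rarest classes, c+ f co and c f+ co+, are the double crossovers. Comparing them with the parentals, only the c allele has switched, so c is the middle locus and the order is f – c – co.

c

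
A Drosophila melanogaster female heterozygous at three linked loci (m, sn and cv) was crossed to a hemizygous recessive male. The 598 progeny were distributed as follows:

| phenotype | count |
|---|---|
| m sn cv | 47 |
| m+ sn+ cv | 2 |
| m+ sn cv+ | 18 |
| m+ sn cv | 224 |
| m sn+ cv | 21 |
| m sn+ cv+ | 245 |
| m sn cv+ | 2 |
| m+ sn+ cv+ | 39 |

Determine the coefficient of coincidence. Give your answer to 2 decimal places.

0.62

The two most frequent reciprocal classes, m sn+ cv+ and m+ sn cv, are the parental types, so the F1 was m sn+ cv+ / m+ sn cv.
The two rarest classes, m sn cv+ and m+ sn+ cv, are the double crossovers. Comparing them with the parentals, only the sn allele has switched, so sn is the middle locus and the order is cv – sn – m.
cv–sn: (39 + 4)/598 = 0.0719; sn–m: (86 + 4)/598 = 0.1505.
Expected DCO frequency = 0.0719 × 0.1505 ≈ 0.01082; observed = 4/598 ≈ 0.00669.
Coefficient of coincidence = 0.00669/0.01082 ≈ 0.62.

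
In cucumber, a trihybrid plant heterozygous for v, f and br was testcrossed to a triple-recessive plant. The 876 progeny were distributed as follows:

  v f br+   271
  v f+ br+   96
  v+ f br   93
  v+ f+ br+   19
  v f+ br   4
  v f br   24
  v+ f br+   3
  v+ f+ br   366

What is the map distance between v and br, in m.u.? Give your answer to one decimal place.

5.7 m.u.

The two most frequent reciprocal classes, v+ f+ br and v f br+, are the parental types, so the F1 was v+ f+ br / v f br+.
The two rarest classes, v f+ br and v+ f br+, are the double crossovers. Comparing them with the parentals, only the v allele has switched, so v is the middle locus and the order is br – v – f.
Crossovers in the br–v interval produce the single-crossover classes v+ f+ br+ and v f br (19 + 24 = 43) plus the double crossovers (7).
RF(br–v) = (43 + 7) / 876 = 50/876 = 0.0571 → 5.7 m.u.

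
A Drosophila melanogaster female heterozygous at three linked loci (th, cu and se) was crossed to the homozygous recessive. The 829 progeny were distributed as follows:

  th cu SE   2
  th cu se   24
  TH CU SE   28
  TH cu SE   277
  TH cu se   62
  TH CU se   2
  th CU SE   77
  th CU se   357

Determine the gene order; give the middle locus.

th

The two most frequent reciprocal classes, th CU se and TH cu SE, are the parental types, so the F1 was th CU se / TH cu SE.
The two rarest classes, TH CU se and th cu SE, are the double crossovers. Comparing them with the parentals, only the th allele has switched, so th is the middle locus and the order is cu – th – se.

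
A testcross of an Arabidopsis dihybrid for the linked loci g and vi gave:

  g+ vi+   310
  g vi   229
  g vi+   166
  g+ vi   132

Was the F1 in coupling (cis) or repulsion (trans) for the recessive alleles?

The two most frequent classes are g+ vi+ (310) and g vi (229); these are the parental (non-recombinant) types.
So the F1 carried g+ vi+ on one chromosome and g vi on the other — the recessive alleles are on the same chromosome (cis / coupling).

cis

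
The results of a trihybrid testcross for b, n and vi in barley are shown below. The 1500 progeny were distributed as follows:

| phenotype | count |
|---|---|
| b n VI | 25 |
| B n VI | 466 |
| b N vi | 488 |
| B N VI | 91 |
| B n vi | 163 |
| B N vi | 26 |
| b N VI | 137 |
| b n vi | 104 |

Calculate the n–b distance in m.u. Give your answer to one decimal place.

The two most frequent reciprocal classes, B n VI and b N vi, are the parental types, so the F1 was B n VI / b N vi.
The two rarest classes, b n VI and B N vi, are the double crossovers. Comparing them with the parentals, only the b allele has switched, so b is the middle locus and the order is vi – b – n.
Crossovers in the b–n interval produce the single-crossover classes B N VI and b n vi (91 + 104 = 195) plus the double crossovers (51).
RF(b–n) = (195 + 51) / 1500 = 246/1500 = 0.1640 → 16.4 m.u.

16.4 m.u.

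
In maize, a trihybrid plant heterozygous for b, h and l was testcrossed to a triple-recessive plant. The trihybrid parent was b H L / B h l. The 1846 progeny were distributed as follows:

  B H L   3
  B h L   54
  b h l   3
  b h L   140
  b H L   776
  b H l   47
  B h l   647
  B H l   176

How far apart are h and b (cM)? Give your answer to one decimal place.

17.4 cM

The two rarest classes, B H L and b h l, are the double crossovers. Comparing them with the parentals, only the b allele has switched, so b is the middle locus and the order is h – b – l.
Crossovers in the h–b interval produce the single-crossover classes b h L and B H l (140 + 176 = 316) plus the double crossovers (6).
RF(h–b) = (316 + 6) / 1846 = 322/1846 = 0.1744 → 17.4 cM.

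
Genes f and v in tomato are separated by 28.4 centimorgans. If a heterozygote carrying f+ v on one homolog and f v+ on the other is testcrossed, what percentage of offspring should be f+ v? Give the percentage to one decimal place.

A map distance of 28.4 centimorgans corresponds to a recombination frequency of 0.284.
The F1 is f+ v / f v+, so f+ v is a parental gamete class with expected frequency (1 − r)/2 = 0.716/2 = 0.3580.
That is 0.3580 = 35.8% of the progeny.

35.8%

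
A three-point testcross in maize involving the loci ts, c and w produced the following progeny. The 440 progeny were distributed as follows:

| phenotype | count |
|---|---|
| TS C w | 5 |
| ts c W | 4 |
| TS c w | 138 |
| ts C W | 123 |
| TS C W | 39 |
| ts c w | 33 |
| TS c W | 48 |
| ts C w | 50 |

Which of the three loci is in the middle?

The two most frequent reciprocal classes, ts C W and TS c w, are the parental types, so the F1 was ts C W / TS c w.
The two rarest classes, ts c W and TS C w, are the double crossovers. Comparing them with the parentals, only the c allele has switched, so c is the middle locus and the order is w – c – ts.

c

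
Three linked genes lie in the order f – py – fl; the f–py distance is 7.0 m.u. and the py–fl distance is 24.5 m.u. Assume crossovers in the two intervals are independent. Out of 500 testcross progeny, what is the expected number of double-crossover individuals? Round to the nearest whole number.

Map distances give recombination frequencies of 0.070 and 0.245 for the two intervals.
With no interference, expected double-crossover frequency = 0.070 × 0.245 = 0.01715.
Expected number = 0.01715 × 500 = 8.58 ≈ 9.

9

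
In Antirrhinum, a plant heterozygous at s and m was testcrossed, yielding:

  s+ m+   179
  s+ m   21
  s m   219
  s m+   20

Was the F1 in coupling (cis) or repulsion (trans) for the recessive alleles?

The two most frequent classes are s+ m+ (179) and s m (219); these are the parental (non-recombinant) types.
So the F1 carried s+ m+ on one chromosome and s m on the other — the recessive alleles are on the same chromosome (cis / coupling).

cis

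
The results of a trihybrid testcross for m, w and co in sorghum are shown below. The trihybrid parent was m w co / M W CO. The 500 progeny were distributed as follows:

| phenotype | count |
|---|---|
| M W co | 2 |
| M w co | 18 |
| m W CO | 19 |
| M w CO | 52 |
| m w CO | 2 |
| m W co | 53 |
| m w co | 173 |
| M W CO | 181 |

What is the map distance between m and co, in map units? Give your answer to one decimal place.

The two rarest classes, m w CO and M W co, are the double crossovers. Comparing them with the parentals, only the co allele has switched, so co is the middle locus and the order is w – co – m.
Crossovers in the co–m interval produce the single-crossover classes M w co and m W CO (18 + 19 = 37) plus the double crossovers (4).
RF(co–m) = (37 + 4) / 500 = 41/500 = 0.0820 → 8.2 map units.

8.2 map units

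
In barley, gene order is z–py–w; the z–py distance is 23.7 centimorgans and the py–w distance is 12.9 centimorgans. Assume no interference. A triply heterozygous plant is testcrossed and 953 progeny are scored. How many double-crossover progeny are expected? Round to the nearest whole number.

Map distances give recombination frequencies of 0.237 and 0.129 for the two intervals.
With no interference, expected double-crossover frequency = 0.237 × 0.129 = 0.03057.
Expected number = 0.03057 × 953 = 29.14 ≈ 29.

29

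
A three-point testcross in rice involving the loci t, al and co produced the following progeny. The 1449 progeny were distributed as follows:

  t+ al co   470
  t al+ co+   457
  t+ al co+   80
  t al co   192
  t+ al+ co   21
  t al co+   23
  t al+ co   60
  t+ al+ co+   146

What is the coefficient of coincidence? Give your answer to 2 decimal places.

0.91

The two most frequent reciprocal classes, t+ al co and t al+ co+, are the parental types, so the F1 was t+ al co / t al+ co+.
The two rarest classes, t+ al+ co and t al co+, are the double crossovers. Comparing them with the parentals, only the al allele has switched, so al is the middle locus and the order is t – al – co.
t–al: (338 + 44)/1449 = 0.2636; al–co: (140 + 44)/1449 = 0.1270.
Expected DCO frequency = 0.2636 × 0.1270 ≈ 0.03348; observed = 44/1449 ≈ 0.03037.
Coefficient of coincidence = 0.03037/0.03348 ≈ 0.91.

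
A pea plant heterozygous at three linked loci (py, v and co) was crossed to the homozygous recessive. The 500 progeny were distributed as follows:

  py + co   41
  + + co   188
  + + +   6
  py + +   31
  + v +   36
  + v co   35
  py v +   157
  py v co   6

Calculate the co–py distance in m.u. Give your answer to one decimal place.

17.8 m.u.

The two most frequent reciprocal classes, + + co and py v +, are the parental types, so the F1 was + + co / py v +.
The two rarest classes, + + + and py v co, are the double crossovers. Comparing them with the parentals, only the co allele has switched, so co is the middle locus and the order is v – co – py.
Crossovers in the co–py interval produce the single-crossover classes py + co and + v + (41 + 36 = 77) plus the double crossovers (12).
RF(co–py) = (77 + 12) / 500 = 89/500 = 0.1780 → 17.8 m.u.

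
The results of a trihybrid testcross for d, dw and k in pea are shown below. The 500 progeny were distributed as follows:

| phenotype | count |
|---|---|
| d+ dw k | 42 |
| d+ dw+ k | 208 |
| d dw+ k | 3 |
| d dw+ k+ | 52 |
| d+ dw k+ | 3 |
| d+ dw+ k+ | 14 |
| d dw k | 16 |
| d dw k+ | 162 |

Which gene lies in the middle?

d

The two most frequent reciprocal classes, d dw k+ and d+ dw+ k, are the parental types, so the F1 was d dw k+ / d+ dw+ k.
The two rarest classes, d+ dw k+ and d dw+ k, are the double crossovers. Comparing them with the parentals, only the d allele has switched, so d is the middle locus and the order is k – d – dw.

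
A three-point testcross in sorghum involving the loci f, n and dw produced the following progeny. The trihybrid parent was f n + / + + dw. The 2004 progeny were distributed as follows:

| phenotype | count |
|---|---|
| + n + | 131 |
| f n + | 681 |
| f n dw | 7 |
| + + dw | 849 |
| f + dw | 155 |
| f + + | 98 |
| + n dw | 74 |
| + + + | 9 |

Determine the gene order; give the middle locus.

dw

The two rarest classes, f n dw and + + +, are the double crossovers. Comparing them with the parentals, only the dw allele has switched, so dw is the middle locus and the order is f – dw – n.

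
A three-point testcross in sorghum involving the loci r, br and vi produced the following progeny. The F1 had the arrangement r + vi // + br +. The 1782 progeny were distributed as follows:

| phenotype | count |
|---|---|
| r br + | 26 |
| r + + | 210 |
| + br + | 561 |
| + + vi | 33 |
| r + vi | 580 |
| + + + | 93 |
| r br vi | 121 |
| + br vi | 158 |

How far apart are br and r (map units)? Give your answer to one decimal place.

The two rarest classes, + + vi and r br +, are the double crossovers. Comparing them with the parentals, only the r allele has switched, so r is the middle locus and the order is br – r – vi.
Crossovers in the br–r interval produce the single-crossover classes r br vi and + + + (121 + 93 = 214) plus the double crossovers (59).
RF(br–r) = (214 + 59) / 1782 = 273/1782 = 0.1532 → 15.3 map units.

15.3 map units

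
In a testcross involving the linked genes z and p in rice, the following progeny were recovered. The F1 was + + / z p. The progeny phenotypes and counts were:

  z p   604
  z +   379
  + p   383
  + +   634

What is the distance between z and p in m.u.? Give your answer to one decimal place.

38.1 m.u.

The recombinant classes are + p and z +: 383 + 379 = 762.
Recombination frequency = 762/2000 = 0.3810 ≈ 38.1%, i.e. 38.1 m.u.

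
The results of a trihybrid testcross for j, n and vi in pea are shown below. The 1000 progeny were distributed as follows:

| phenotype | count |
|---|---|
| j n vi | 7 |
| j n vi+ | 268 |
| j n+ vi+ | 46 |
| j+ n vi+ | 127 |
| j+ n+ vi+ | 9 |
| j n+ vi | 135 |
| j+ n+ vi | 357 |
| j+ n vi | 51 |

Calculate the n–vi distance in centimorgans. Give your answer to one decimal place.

11.3 centimorgans

The two most frequent reciprocal classes, j n vi+ and j+ n+ vi, are the parental types, so the F1 was j n vi+ / j+ n+ vi.
The two rarest classes, j n vi and j+ n+ vi+, are the double crossovers. Comparing them with the parentals, only the vi allele has switched, so vi is the middle locus and the order is j – vi – n.
Crossovers in the vi–n interval produce the single-crossover classes j n+ vi+ and j+ n vi (46 + 51 = 97) plus the double crossovers (16).
RF(vi–n) = (97 + 16) / 1000 = 113/1000 = 0.1130 → 11.3 centimorgans.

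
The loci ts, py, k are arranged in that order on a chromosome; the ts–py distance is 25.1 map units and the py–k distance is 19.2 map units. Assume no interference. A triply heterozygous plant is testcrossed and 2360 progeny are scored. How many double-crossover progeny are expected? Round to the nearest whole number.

Map distances give recombination frequencies of 0.251 and 0.192 for the two intervals.
With no interference, expected double-crossover frequency = 0.251 × 0.192 = 0.04819.
Expected number = 0.04819 × 2360 = 113.73 ≈ 114.

114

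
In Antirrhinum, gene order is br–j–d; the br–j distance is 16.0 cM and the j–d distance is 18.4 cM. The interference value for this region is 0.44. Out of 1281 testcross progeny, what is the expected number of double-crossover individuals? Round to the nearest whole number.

Map distances give recombination frequencies of 0.160 and 0.184 for the two intervals.
With interference 0.44 (so coincidence = 0.56), expected double-crossover frequency = 0.160 × 0.184 × 0.56 = 0.01649.
Expected number = 0.01649 × 1281 = 21.12 ≈ 21.

21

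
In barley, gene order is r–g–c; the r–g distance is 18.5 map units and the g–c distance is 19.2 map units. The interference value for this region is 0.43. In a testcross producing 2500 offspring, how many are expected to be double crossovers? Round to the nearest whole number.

51

Map distances give recombination frequencies of 0.185 and 0.192 for the two intervals.
With interference 0.43 (so coincidence = 0.57), expected double-crossover frequency = 0.185 × 0.192 × 0.57 = 0.02025.
Expected number = 0.02025 × 2500 = 50.62 ≈ 51.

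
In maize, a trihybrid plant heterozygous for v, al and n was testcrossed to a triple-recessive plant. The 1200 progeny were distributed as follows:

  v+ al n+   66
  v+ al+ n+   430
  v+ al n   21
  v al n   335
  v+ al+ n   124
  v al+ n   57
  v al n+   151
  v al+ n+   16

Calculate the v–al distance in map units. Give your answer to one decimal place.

The two most frequent reciprocal classes, v+ al+ n+ and v al n, are the parental types, so the F1 was v+ al+ n+ / v al n.
The two rarest classes, v al+ n+ and v+ al n, are the double crossovers. Comparing them with the parentals, only the v allele has switched, so v is the middle locus and the order is al – v – n.
Crossovers in the al–v interval produce the single-crossover classes v+ al n+ and v al+ n (66 + 57 = 123) plus the double crossovers (37).
RF(al–v) = (123 + 37) / 1200 = 160/1200 = 0.1333 → 13.3 map units.

13.3 map units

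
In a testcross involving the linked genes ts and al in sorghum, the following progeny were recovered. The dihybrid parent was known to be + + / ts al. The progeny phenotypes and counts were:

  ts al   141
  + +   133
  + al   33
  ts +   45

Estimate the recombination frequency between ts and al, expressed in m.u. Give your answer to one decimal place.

22.2 m.u.

The recombinant classes are + al and ts +: 33 + 45 = 78.
Recombination frequency = 78/352 = 0.2216 ≈ 22.2%, i.e. 22.2 m.u.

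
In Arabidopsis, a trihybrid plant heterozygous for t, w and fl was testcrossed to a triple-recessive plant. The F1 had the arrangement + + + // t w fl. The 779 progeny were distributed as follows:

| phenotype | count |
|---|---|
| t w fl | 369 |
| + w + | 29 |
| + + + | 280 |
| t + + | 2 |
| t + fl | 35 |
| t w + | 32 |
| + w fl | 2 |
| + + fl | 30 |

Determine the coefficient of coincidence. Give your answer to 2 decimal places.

0.69

The two rarest classes, t + + and + w fl, are the double crossovers. Comparing them with the parentals, only the t allele has switched, so t is the middle locus and the order is fl – t – w.
fl–t: (62 + 4)/779 = 0.0847; t–w: (64 + 4)/779 = 0.0873.
Expected DCO frequency = 0.0847 × 0.0873 ≈ 0.00739; observed = 4/779 ≈ 0.00513.
Coefficient of coincidence = 0.00513/0.00739 ≈ 0.69.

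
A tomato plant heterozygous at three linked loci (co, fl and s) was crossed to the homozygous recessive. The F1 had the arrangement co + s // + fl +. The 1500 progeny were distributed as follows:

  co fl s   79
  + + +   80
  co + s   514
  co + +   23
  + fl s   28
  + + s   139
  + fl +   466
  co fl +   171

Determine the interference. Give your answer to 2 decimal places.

-0.01

The two rarest classes, co + + and + fl s, are the double crossovers. Comparing them with the parentals, only the s allele has switched, so s is the middle locus and the order is fl – s – co.
fl–s: (159 + 51)/1500 = 0.1400; s–co: (310 + 51)/1500 = 0.2407.
Expected DCO frequency = 0.1400 × 0.2407 ≈ 0.03370; observed = 51/1500 ≈ 0.03400.
Coefficient of coincidence = 0.03400/0.03370 ≈ 1.01; interference = 1 − 1.01 = -0.01.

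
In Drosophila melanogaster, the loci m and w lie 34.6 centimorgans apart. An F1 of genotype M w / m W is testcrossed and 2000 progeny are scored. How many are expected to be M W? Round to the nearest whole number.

346

A map distance of 34.6 centimorgans corresponds to a recombination frequency of 0.346.
The F1 is M w / m W, so M W is a recombinant gamete class with expected frequency r/2 = 0.346/2 = 0.1730.
Expected number = 0.1730 × 2000 = 346.00 ≈ 346.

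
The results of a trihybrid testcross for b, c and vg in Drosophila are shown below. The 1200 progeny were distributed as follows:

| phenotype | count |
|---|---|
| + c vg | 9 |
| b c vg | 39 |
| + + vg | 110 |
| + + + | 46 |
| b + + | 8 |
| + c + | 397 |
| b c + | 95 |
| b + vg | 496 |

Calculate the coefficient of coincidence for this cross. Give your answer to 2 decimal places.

0.90

The two most frequent reciprocal classes, + c + and b + vg, are the parental types, so the F1 was + c + / b + vg.
The two rarest classes, + c vg and b + +, are the double crossovers. Comparing them with the parentals, only the vg allele has switched, so vg is the middle locus and the order is c – vg – b.
c–vg: (85 + 17)/1200 = 0.0850; vg–b: (205 + 17)/1200 = 0.1850.
Expected DCO frequency = 0.0850 × 0.1850 ≈ 0.01572; observed = 17/1200 ≈ 0.01417.
Coefficient of coincidence = 0.01417/0.01572 ≈ 0.90.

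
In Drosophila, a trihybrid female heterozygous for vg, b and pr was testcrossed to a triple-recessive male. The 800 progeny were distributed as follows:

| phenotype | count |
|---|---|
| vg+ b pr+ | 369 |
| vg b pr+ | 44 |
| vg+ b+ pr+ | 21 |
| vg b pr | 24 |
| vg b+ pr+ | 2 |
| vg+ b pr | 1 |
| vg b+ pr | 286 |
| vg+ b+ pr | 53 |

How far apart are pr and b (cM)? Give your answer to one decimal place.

6.0 cM

The two most frequent reciprocal classes, vg b+ pr and vg+ b pr+, are the parental types, so the F1 was vg b+ pr / vg+ b pr+.
The two rarest classes, vg b+ pr+ and vg+ b pr, are the double crossovers. Comparing them with the parentals, only the pr allele has switched, so pr is the middle locus and the order is vg – pr – b.
Crossovers in the pr–b interval produce the single-crossover classes vg b pr and vg+ b+ pr+ (24 + 21 = 45) plus the double crossovers (3).
RF(pr–b) = (45 + 3) / 800 = 48/800 = 0.0600 → 6.0 cM.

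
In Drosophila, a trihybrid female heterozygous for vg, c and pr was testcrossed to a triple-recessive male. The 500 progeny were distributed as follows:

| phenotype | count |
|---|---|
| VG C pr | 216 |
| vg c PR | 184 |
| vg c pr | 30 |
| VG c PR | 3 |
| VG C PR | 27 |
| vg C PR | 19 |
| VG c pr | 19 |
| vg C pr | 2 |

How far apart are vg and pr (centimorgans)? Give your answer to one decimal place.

The two most frequent reciprocal classes, VG C pr and vg c PR, are the parental types, so the F1 was VG C pr / vg c PR.
The two rarest classes, vg C pr and VG c PR, are the double crossovers. Comparing them with the parentals, only the vg allele has switched, so vg is the middle locus and the order is pr – vg – c.
Crossovers in the pr–vg interval produce the single-crossover classes VG C PR and vg c pr (27 + 30 = 57) plus the double crossovers (5).
RF(pr–vg) = (57 + 5) / 500 = 62/500 = 0.1240 → 12.4 centimorgans.

12.4 centimorgans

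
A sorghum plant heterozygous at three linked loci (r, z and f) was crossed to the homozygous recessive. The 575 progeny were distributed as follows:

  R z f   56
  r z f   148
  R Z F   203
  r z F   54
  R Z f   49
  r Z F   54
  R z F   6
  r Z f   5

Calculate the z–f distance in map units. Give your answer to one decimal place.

19.8 map units

The two most frequent reciprocal classes, R Z F and r z f, are the parental types, so the F1 was R Z F / r z f.
The two rarest classes, R z F and r Z f, are the double crossovers. Comparing them with the parentals, only the z allele has switched, so z is the middle locus and the order is r – z – f.
Crossovers in the z–f interval produce the single-crossover classes R Z f and r z F (49 + 54 = 103) plus the double crossovers (11).
RF(z–f) = (103 + 11) / 575 = 114/575 = 0.1983 → 19.8 map units.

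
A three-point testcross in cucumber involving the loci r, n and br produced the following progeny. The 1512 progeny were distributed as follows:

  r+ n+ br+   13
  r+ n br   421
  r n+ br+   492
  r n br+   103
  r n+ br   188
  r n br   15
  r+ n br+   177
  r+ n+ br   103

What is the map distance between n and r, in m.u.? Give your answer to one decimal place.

15.5 m.u.

The two most frequent reciprocal classes, r n+ br+ and r+ n br, are the parental types, so the F1 was r n+ br+ / r+ n br.
The two rarest classes, r+ n+ br+ and r n br, are the double crossovers. Comparing them with the parentals, only the r allele has switched, so r is the middle locus and the order is br – r – n.
Crossovers in the r–n interval produce the single-crossover classes r n br+ and r+ n+ br (103 + 103 = 206) plus the double crossovers (28).
RF(r–n) = (206 + 28) / 1512 = 234/1512 = 0.1548 → 15.5 m.u.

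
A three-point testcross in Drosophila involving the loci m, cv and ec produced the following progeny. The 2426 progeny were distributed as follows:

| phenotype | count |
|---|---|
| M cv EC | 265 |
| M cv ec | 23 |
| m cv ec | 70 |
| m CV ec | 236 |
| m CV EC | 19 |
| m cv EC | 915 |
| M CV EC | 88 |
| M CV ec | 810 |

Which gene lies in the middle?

The two most frequent reciprocal classes, M CV ec and m cv EC, are the parental types, so the F1 was M CV ec / m cv EC.
The two rarest classes, M cv ec and m CV EC, are the double crossovers. Comparing them with the parentals, only the cv allele has switched, so cv is the middle locus and the order is m – cv – ec.

cv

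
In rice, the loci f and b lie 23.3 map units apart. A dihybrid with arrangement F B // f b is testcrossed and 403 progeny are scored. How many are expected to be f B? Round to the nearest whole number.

A map distance of 23.3 map units corresponds to a recombination frequency of 0.233.
The F1 is F B / f b, so f B is a recombinant gamete class with expected frequency r/2 = 0.233/2 = 0.1165.
Expected number = 0.1165 × 403 = 46.95 ≈ 47.

47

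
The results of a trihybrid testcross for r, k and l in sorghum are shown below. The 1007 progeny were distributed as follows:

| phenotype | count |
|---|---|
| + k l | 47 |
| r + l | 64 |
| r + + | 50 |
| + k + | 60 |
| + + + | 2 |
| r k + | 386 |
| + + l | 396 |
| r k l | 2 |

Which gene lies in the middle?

l

The two most frequent reciprocal classes, + + l and r k +, are the parental types, so the F1 was + + l / r k +.
The two rarest classes, + + + and r k l, are the double crossovers. Comparing them with the parentals, only the l allele has switched, so l is the middle locus and the order is r – l – k.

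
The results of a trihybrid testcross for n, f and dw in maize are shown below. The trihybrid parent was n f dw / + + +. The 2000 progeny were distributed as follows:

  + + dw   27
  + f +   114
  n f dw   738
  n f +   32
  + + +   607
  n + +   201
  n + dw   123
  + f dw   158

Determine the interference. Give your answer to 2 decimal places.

0.05

The two rarest classes, n f + and + + dw, are the double crossovers. Comparing them with the parentals, only the dw allele has switched, so dw is the middle locus and the order is n – dw – f.
n–dw: (359 + 59)/2000 = 0.2090; dw–f: (237 + 59)/2000 = 0.1480.
Expected DCO frequency = 0.2090 × 0.1480 ≈ 0.03093; observed = 59/2000 ≈ 0.02950.
Coefficient of coincidence = 0.02950/0.03093 ≈ 0.95; interference = 1 − 0.95 = 0.05.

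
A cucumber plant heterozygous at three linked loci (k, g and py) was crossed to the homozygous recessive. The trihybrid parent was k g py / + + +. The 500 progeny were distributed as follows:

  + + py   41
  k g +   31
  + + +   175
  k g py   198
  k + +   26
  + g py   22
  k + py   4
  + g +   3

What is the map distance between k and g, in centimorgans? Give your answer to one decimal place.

11.0 centimorgans

The two rarest classes, k + py and + g +, are the double crossovers. Comparing them with the parentals, only the g allele has switched, so g is the middle locus and the order is k – g – py.
Crossovers in the k–g interval produce the single-crossover classes + g py and k + + (22 + 26 = 48) plus the double crossovers (7).
RF(k–g) = (48 + 7) / 500 = 55/500 = 0.1100 → 11.0 centimorgans.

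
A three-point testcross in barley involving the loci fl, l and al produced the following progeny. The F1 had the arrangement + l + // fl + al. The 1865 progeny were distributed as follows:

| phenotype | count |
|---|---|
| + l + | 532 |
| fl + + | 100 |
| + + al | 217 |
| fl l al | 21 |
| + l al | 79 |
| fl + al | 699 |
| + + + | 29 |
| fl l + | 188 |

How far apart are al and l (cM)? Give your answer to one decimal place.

12.3 cM

The two rarest classes, + + + and fl l al, are the double crossovers. Comparing them with the parentals, only the l allele has switched, so l is the middle locus and the order is fl – l – al.
Crossovers in the l–al interval produce the single-crossover classes + l al and fl + + (79 + 100 = 179) plus the double crossovers (50).
RF(l–al) = (179 + 50) / 1865 = 229/1865 = 0.1228 → 12.3 cM.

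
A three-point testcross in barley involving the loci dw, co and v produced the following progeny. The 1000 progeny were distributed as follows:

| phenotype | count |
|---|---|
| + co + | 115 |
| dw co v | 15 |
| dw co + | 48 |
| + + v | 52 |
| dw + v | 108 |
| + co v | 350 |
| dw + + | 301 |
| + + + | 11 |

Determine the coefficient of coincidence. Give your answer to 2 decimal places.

0.83

The two most frequent reciprocal classes, dw + + and + co v, are the parental types, so the F1 was dw + + / + co v.
The two rarest classes, + + + and dw co v, are the double crossovers. Comparing them with the parentals, only the dw allele has switched, so dw is the middle locus and the order is co – dw – v.
co–dw: (100 + 26)/1000 = 0.1260; dw–v: (223 + 26)/1000 = 0.2490.
Expected DCO frequency = 0.1260 × 0.2490 ≈ 0.03137; observed = 26/1000 ≈ 0.02600.
Coefficient of coincidence = 0.02600/0.03137 ≈ 0.83.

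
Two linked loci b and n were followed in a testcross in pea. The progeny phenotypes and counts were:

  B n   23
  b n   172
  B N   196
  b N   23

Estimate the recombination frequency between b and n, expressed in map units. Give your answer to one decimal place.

The two most frequent classes, B N (196) and b n (172), are the parental types, so the F1 was B N / b n.
The recombinant classes are B n and b N: 23 + 23 = 46.
Recombination frequency = 46/414 = 0.1111 ≈ 11.1%, i.e. 11.1 map units.

11.1 map units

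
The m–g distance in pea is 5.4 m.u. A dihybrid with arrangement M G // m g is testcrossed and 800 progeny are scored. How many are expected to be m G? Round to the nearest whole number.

22

A map distance of 5.4 m.u. corresponds to a recombination frequency of 0.054.
The F1 is M G / m g, so m G is a recombinant gamete class with expected frequency r/2 = 0.054/2 = 0.0270.
Expected number = 0.0270 × 800 = 21.60 ≈ 22.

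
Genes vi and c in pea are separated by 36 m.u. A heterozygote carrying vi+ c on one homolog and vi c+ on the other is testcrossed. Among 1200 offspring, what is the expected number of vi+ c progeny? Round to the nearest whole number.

A map distance of 36 m.u. corresponds to a recombination frequency of 0.360.
The F1 is vi+ c / vi c+, so vi+ c is a parental gamete class with expected frequency (1 − r)/2 = 0.640/2 = 0.3200.
Expected number = 0.3200 × 1200 = 384.00 ≈ 384.

384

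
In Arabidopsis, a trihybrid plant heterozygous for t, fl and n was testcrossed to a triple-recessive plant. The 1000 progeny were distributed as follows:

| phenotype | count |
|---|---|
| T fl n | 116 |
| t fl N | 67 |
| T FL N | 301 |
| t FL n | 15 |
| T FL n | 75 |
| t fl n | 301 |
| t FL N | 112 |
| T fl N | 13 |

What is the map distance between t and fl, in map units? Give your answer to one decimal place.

The two most frequent reciprocal classes, t fl n and T FL N, are the parental types, so the F1 was t fl n / T FL N.
The two rarest classes, t FL n and T fl N, are the double crossovers. Comparing them with the parentals, only the fl allele has switched, so fl is the middle locus and the order is t – fl – n.
Crossovers in the t–fl interval produce the single-crossover classes T fl n and t FL N (116 + 112 = 228) plus the double crossovers (28).
RF(t–fl) = (228 + 28) / 1000 = 256/1000 = 0.2560 → 25.6 map units.

25.6 map units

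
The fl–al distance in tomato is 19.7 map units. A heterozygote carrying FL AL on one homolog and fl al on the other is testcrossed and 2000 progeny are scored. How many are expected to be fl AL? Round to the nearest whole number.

A map distance of 19.7 map units corresponds to a recombination frequency of 0.197.
The F1 is FL AL / fl al, so fl AL is a recombinant gamete class with expected frequency r/2 = 0.197/2 = 0.0985.
Expected number = 0.0985 × 2000 = 197.00 ≈ 197.

197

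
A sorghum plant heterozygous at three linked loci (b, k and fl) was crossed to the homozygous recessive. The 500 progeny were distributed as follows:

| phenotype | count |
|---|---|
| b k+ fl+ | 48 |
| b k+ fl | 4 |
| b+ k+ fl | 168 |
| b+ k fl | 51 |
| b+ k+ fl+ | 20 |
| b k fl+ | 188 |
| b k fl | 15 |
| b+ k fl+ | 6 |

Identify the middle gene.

The two most frequent reciprocal classes, b k fl+ and b+ k+ fl, are the parental types, so the F1 was b k fl+ / b+ k+ fl.
The two rarest classes, b+ k fl+ and b k+ fl, are the double crossovers. Comparing them with the parentals, only the b allele has switched, so b is the middle locus and the order is fl – b – k.

b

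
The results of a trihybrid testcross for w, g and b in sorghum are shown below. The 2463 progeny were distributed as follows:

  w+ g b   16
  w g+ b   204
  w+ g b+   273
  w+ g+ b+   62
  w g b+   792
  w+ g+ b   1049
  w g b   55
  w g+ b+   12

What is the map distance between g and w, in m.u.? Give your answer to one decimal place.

The two most frequent reciprocal classes, w g b+ and w+ g+ b, are the parental types, so the F1 was w g b+ / w+ g+ b.
The two rarest classes, w g+ b+ and w+ g b, are the double crossovers. Comparing them with the parentals, only the g allele has switched, so g is the middle locus and the order is w – g – b.
Crossovers in the w–g interval produce the single-crossover classes w+ g b+ and w g+ b (273 + 204 = 477) plus the double crossovers (28).
RF(w–g) = (477 + 28) / 2463 = 505/2463 = 0.2050 → 20.5 m.u.

20.5 m.u.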